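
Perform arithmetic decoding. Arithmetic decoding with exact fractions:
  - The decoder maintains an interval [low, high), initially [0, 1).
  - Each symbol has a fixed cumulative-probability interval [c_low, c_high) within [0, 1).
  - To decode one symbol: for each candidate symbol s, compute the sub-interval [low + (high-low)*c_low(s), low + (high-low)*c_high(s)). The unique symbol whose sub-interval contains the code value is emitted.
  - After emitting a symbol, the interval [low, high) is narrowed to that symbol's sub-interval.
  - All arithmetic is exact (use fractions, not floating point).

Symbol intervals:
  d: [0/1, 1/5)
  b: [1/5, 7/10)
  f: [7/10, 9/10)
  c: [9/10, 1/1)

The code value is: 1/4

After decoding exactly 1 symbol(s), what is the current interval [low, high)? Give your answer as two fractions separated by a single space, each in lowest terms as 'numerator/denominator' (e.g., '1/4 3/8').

Answer: 1/5 7/10

Derivation:
Step 1: interval [0/1, 1/1), width = 1/1 - 0/1 = 1/1
  'd': [0/1 + 1/1*0/1, 0/1 + 1/1*1/5) = [0/1, 1/5)
  'b': [0/1 + 1/1*1/5, 0/1 + 1/1*7/10) = [1/5, 7/10) <- contains code 1/4
  'f': [0/1 + 1/1*7/10, 0/1 + 1/1*9/10) = [7/10, 9/10)
  'c': [0/1 + 1/1*9/10, 0/1 + 1/1*1/1) = [9/10, 1/1)
  emit 'b', narrow to [1/5, 7/10)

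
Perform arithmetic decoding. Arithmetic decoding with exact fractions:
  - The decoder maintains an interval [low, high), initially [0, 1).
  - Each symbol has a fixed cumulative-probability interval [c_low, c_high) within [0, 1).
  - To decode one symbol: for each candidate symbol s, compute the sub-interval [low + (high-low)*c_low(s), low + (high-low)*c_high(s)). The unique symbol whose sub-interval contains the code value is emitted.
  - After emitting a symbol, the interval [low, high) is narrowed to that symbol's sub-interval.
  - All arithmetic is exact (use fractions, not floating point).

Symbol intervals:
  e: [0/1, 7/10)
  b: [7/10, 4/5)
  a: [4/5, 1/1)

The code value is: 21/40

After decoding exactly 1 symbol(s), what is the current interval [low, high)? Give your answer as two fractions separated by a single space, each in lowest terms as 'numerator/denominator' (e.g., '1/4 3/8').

Answer: 0/1 7/10

Derivation:
Step 1: interval [0/1, 1/1), width = 1/1 - 0/1 = 1/1
  'e': [0/1 + 1/1*0/1, 0/1 + 1/1*7/10) = [0/1, 7/10) <- contains code 21/40
  'b': [0/1 + 1/1*7/10, 0/1 + 1/1*4/5) = [7/10, 4/5)
  'a': [0/1 + 1/1*4/5, 0/1 + 1/1*1/1) = [4/5, 1/1)
  emit 'e', narrow to [0/1, 7/10)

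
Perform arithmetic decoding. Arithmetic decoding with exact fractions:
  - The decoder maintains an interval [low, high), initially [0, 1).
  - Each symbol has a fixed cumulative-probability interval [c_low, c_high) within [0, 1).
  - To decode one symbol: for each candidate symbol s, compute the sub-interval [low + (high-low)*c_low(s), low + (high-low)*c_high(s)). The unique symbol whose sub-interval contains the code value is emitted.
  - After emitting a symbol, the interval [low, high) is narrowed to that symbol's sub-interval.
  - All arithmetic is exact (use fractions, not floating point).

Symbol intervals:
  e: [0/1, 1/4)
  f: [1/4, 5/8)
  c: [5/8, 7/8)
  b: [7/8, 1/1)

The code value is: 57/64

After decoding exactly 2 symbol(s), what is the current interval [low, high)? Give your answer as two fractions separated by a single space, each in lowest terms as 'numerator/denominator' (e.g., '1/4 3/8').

Answer: 7/8 29/32

Derivation:
Step 1: interval [0/1, 1/1), width = 1/1 - 0/1 = 1/1
  'e': [0/1 + 1/1*0/1, 0/1 + 1/1*1/4) = [0/1, 1/4)
  'f': [0/1 + 1/1*1/4, 0/1 + 1/1*5/8) = [1/4, 5/8)
  'c': [0/1 + 1/1*5/8, 0/1 + 1/1*7/8) = [5/8, 7/8)
  'b': [0/1 + 1/1*7/8, 0/1 + 1/1*1/1) = [7/8, 1/1) <- contains code 57/64
  emit 'b', narrow to [7/8, 1/1)
Step 2: interval [7/8, 1/1), width = 1/1 - 7/8 = 1/8
  'e': [7/8 + 1/8*0/1, 7/8 + 1/8*1/4) = [7/8, 29/32) <- contains code 57/64
  'f': [7/8 + 1/8*1/4, 7/8 + 1/8*5/8) = [29/32, 61/64)
  'c': [7/8 + 1/8*5/8, 7/8 + 1/8*7/8) = [61/64, 63/64)
  'b': [7/8 + 1/8*7/8, 7/8 + 1/8*1/1) = [63/64, 1/1)
  emit 'e', narrow to [7/8, 29/32)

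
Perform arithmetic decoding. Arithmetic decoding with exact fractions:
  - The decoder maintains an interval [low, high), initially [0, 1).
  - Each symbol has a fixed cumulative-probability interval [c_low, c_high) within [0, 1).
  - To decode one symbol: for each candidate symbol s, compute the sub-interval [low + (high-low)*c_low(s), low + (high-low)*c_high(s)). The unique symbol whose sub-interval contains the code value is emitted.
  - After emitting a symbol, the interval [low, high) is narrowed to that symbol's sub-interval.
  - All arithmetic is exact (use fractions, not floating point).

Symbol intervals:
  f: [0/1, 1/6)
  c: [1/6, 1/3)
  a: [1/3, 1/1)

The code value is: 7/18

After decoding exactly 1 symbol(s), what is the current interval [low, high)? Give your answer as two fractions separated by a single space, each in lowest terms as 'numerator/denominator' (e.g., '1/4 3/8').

Answer: 1/3 1/1

Derivation:
Step 1: interval [0/1, 1/1), width = 1/1 - 0/1 = 1/1
  'f': [0/1 + 1/1*0/1, 0/1 + 1/1*1/6) = [0/1, 1/6)
  'c': [0/1 + 1/1*1/6, 0/1 + 1/1*1/3) = [1/6, 1/3)
  'a': [0/1 + 1/1*1/3, 0/1 + 1/1*1/1) = [1/3, 1/1) <- contains code 7/18
  emit 'a', narrow to [1/3, 1/1)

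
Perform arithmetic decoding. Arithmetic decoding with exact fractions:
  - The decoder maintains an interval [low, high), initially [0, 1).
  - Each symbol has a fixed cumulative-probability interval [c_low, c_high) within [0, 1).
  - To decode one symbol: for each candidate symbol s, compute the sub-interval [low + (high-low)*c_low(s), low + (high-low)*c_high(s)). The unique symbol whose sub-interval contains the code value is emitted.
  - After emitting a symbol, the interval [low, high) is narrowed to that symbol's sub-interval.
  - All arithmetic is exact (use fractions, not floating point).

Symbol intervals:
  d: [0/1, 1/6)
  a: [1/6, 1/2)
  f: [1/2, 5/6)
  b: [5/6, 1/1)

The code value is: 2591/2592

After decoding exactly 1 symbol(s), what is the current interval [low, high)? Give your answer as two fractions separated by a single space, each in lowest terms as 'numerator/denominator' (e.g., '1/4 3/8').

Step 1: interval [0/1, 1/1), width = 1/1 - 0/1 = 1/1
  'd': [0/1 + 1/1*0/1, 0/1 + 1/1*1/6) = [0/1, 1/6)
  'a': [0/1 + 1/1*1/6, 0/1 + 1/1*1/2) = [1/6, 1/2)
  'f': [0/1 + 1/1*1/2, 0/1 + 1/1*5/6) = [1/2, 5/6)
  'b': [0/1 + 1/1*5/6, 0/1 + 1/1*1/1) = [5/6, 1/1) <- contains code 2591/2592
  emit 'b', narrow to [5/6, 1/1)

Answer: 5/6 1/1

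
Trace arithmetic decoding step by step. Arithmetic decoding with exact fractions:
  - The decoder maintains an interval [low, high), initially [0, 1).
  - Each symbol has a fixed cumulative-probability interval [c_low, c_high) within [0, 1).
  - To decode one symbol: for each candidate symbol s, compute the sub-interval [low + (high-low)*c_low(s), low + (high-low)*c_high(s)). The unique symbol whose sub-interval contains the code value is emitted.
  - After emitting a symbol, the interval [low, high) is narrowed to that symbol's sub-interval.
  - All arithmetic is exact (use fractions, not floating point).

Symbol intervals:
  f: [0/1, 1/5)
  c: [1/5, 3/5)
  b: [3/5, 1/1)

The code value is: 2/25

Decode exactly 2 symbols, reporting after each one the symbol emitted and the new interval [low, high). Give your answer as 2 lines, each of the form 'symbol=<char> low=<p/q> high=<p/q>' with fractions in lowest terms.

Answer: symbol=f low=0/1 high=1/5
symbol=c low=1/25 high=3/25

Derivation:
Step 1: interval [0/1, 1/1), width = 1/1 - 0/1 = 1/1
  'f': [0/1 + 1/1*0/1, 0/1 + 1/1*1/5) = [0/1, 1/5) <- contains code 2/25
  'c': [0/1 + 1/1*1/5, 0/1 + 1/1*3/5) = [1/5, 3/5)
  'b': [0/1 + 1/1*3/5, 0/1 + 1/1*1/1) = [3/5, 1/1)
  emit 'f', narrow to [0/1, 1/5)
Step 2: interval [0/1, 1/5), width = 1/5 - 0/1 = 1/5
  'f': [0/1 + 1/5*0/1, 0/1 + 1/5*1/5) = [0/1, 1/25)
  'c': [0/1 + 1/5*1/5, 0/1 + 1/5*3/5) = [1/25, 3/25) <- contains code 2/25
  'b': [0/1 + 1/5*3/5, 0/1 + 1/5*1/1) = [3/25, 1/5)
  emit 'c', narrow to [1/25, 3/25)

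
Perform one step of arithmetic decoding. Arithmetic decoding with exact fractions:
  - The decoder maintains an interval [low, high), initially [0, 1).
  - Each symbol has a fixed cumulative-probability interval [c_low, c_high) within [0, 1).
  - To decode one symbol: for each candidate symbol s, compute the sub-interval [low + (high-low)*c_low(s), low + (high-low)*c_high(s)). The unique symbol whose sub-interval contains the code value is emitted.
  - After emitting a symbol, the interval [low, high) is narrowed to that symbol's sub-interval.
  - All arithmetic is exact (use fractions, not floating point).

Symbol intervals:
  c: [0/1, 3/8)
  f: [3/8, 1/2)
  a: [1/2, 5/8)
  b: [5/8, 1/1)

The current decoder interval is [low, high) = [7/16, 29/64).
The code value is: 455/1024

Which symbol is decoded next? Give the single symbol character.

Answer: f

Derivation:
Interval width = high − low = 29/64 − 7/16 = 1/64
Scaled code = (code − low) / width = (455/1024 − 7/16) / 1/64 = 7/16
  c: [0/1, 3/8) 
  f: [3/8, 1/2) ← scaled code falls here ✓
  a: [1/2, 5/8) 
  b: [5/8, 1/1) 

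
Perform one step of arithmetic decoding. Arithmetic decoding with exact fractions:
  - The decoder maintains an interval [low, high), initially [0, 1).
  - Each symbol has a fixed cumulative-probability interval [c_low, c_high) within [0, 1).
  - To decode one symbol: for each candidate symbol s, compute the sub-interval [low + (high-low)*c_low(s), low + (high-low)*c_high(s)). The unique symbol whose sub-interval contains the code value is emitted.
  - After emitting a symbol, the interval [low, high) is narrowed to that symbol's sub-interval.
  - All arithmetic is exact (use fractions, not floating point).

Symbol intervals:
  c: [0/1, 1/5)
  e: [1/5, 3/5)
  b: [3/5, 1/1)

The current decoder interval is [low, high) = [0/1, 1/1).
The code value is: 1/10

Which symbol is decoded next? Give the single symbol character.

Interval width = high − low = 1/1 − 0/1 = 1/1
Scaled code = (code − low) / width = (1/10 − 0/1) / 1/1 = 1/10
  c: [0/1, 1/5) ← scaled code falls here ✓
  e: [1/5, 3/5) 
  b: [3/5, 1/1) 

Answer: c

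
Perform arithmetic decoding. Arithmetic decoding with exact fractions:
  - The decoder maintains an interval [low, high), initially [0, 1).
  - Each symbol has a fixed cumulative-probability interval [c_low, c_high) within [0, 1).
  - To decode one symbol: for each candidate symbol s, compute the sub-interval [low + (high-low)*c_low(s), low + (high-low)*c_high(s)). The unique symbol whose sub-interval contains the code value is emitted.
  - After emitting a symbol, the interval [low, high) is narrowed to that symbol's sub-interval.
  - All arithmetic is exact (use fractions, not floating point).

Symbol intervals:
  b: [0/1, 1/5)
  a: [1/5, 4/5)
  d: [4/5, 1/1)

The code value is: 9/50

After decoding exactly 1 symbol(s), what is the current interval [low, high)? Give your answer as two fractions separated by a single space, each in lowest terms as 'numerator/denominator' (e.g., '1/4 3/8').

Step 1: interval [0/1, 1/1), width = 1/1 - 0/1 = 1/1
  'b': [0/1 + 1/1*0/1, 0/1 + 1/1*1/5) = [0/1, 1/5) <- contains code 9/50
  'a': [0/1 + 1/1*1/5, 0/1 + 1/1*4/5) = [1/5, 4/5)
  'd': [0/1 + 1/1*4/5, 0/1 + 1/1*1/1) = [4/5, 1/1)
  emit 'b', narrow to [0/1, 1/5)

Answer: 0/1 1/5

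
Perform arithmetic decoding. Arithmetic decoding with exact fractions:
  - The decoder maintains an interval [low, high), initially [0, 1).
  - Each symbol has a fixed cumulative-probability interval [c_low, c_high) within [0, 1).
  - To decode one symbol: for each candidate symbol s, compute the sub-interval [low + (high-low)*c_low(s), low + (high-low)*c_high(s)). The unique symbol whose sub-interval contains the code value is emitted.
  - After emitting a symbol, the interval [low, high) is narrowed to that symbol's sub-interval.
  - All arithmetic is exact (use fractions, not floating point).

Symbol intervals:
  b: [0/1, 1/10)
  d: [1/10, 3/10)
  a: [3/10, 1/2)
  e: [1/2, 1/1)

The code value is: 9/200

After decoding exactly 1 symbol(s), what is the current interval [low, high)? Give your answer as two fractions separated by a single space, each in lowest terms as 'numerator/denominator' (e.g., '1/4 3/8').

Step 1: interval [0/1, 1/1), width = 1/1 - 0/1 = 1/1
  'b': [0/1 + 1/1*0/1, 0/1 + 1/1*1/10) = [0/1, 1/10) <- contains code 9/200
  'd': [0/1 + 1/1*1/10, 0/1 + 1/1*3/10) = [1/10, 3/10)
  'a': [0/1 + 1/1*3/10, 0/1 + 1/1*1/2) = [3/10, 1/2)
  'e': [0/1 + 1/1*1/2, 0/1 + 1/1*1/1) = [1/2, 1/1)
  emit 'b', narrow to [0/1, 1/10)

Answer: 0/1 1/10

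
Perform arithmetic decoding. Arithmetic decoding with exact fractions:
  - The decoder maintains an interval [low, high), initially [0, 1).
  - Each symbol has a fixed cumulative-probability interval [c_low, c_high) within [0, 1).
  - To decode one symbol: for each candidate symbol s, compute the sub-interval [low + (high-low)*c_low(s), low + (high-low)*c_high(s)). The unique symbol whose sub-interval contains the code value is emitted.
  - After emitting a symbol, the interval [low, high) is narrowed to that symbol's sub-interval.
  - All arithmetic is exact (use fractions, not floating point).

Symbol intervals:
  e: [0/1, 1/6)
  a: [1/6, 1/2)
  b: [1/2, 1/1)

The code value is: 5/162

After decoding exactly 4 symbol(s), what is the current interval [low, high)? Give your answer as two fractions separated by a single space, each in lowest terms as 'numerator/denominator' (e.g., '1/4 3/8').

Step 1: interval [0/1, 1/1), width = 1/1 - 0/1 = 1/1
  'e': [0/1 + 1/1*0/1, 0/1 + 1/1*1/6) = [0/1, 1/6) <- contains code 5/162
  'a': [0/1 + 1/1*1/6, 0/1 + 1/1*1/2) = [1/6, 1/2)
  'b': [0/1 + 1/1*1/2, 0/1 + 1/1*1/1) = [1/2, 1/1)
  emit 'e', narrow to [0/1, 1/6)
Step 2: interval [0/1, 1/6), width = 1/6 - 0/1 = 1/6
  'e': [0/1 + 1/6*0/1, 0/1 + 1/6*1/6) = [0/1, 1/36)
  'a': [0/1 + 1/6*1/6, 0/1 + 1/6*1/2) = [1/36, 1/12) <- contains code 5/162
  'b': [0/1 + 1/6*1/2, 0/1 + 1/6*1/1) = [1/12, 1/6)
  emit 'a', narrow to [1/36, 1/12)
Step 3: interval [1/36, 1/12), width = 1/12 - 1/36 = 1/18
  'e': [1/36 + 1/18*0/1, 1/36 + 1/18*1/6) = [1/36, 1/27) <- contains code 5/162
  'a': [1/36 + 1/18*1/6, 1/36 + 1/18*1/2) = [1/27, 1/18)
  'b': [1/36 + 1/18*1/2, 1/36 + 1/18*1/1) = [1/18, 1/12)
  emit 'e', narrow to [1/36, 1/27)
Step 4: interval [1/36, 1/27), width = 1/27 - 1/36 = 1/108
  'e': [1/36 + 1/108*0/1, 1/36 + 1/108*1/6) = [1/36, 19/648)
  'a': [1/36 + 1/108*1/6, 1/36 + 1/108*1/2) = [19/648, 7/216) <- contains code 5/162
  'b': [1/36 + 1/108*1/2, 1/36 + 1/108*1/1) = [7/216, 1/27)
  emit 'a', narrow to [19/648, 7/216)

Answer: 19/648 7/216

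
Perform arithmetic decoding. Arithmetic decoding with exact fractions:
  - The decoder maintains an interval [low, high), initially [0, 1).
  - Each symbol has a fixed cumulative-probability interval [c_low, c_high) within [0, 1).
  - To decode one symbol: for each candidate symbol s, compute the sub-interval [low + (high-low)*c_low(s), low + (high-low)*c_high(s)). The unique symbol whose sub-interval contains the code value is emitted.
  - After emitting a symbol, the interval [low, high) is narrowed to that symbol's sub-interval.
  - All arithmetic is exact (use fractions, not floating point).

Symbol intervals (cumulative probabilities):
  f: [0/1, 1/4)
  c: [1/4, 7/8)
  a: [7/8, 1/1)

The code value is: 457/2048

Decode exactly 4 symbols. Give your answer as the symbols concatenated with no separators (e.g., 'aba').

Answer: fafc

Derivation:
Step 1: interval [0/1, 1/1), width = 1/1 - 0/1 = 1/1
  'f': [0/1 + 1/1*0/1, 0/1 + 1/1*1/4) = [0/1, 1/4) <- contains code 457/2048
  'c': [0/1 + 1/1*1/4, 0/1 + 1/1*7/8) = [1/4, 7/8)
  'a': [0/1 + 1/1*7/8, 0/1 + 1/1*1/1) = [7/8, 1/1)
  emit 'f', narrow to [0/1, 1/4)
Step 2: interval [0/1, 1/4), width = 1/4 - 0/1 = 1/4
  'f': [0/1 + 1/4*0/1, 0/1 + 1/4*1/4) = [0/1, 1/16)
  'c': [0/1 + 1/4*1/4, 0/1 + 1/4*7/8) = [1/16, 7/32)
  'a': [0/1 + 1/4*7/8, 0/1 + 1/4*1/1) = [7/32, 1/4) <- contains code 457/2048
  emit 'a', narrow to [7/32, 1/4)
Step 3: interval [7/32, 1/4), width = 1/4 - 7/32 = 1/32
  'f': [7/32 + 1/32*0/1, 7/32 + 1/32*1/4) = [7/32, 29/128) <- contains code 457/2048
  'c': [7/32 + 1/32*1/4, 7/32 + 1/32*7/8) = [29/128, 63/256)
  'a': [7/32 + 1/32*7/8, 7/32 + 1/32*1/1) = [63/256, 1/4)
  emit 'f', narrow to [7/32, 29/128)
Step 4: interval [7/32, 29/128), width = 29/128 - 7/32 = 1/128
  'f': [7/32 + 1/128*0/1, 7/32 + 1/128*1/4) = [7/32, 113/512)
  'c': [7/32 + 1/128*1/4, 7/32 + 1/128*7/8) = [113/512, 231/1024) <- contains code 457/2048
  'a': [7/32 + 1/128*7/8, 7/32 + 1/128*1/1) = [231/1024, 29/128)
  emit 'c', narrow to [113/512, 231/1024)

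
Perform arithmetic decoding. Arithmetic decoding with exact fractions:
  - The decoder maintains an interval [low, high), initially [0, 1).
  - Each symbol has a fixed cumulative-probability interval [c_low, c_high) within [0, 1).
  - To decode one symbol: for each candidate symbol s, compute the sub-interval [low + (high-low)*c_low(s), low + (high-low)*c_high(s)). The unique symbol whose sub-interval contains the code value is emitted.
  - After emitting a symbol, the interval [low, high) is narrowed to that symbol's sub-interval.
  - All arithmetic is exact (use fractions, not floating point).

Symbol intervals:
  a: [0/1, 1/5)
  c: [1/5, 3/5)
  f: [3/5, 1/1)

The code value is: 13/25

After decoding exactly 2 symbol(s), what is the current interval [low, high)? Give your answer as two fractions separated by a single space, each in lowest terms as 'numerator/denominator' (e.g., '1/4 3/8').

Answer: 11/25 3/5

Derivation:
Step 1: interval [0/1, 1/1), width = 1/1 - 0/1 = 1/1
  'a': [0/1 + 1/1*0/1, 0/1 + 1/1*1/5) = [0/1, 1/5)
  'c': [0/1 + 1/1*1/5, 0/1 + 1/1*3/5) = [1/5, 3/5) <- contains code 13/25
  'f': [0/1 + 1/1*3/5, 0/1 + 1/1*1/1) = [3/5, 1/1)
  emit 'c', narrow to [1/5, 3/5)
Step 2: interval [1/5, 3/5), width = 3/5 - 1/5 = 2/5
  'a': [1/5 + 2/5*0/1, 1/5 + 2/5*1/5) = [1/5, 7/25)
  'c': [1/5 + 2/5*1/5, 1/5 + 2/5*3/5) = [7/25, 11/25)
  'f': [1/5 + 2/5*3/5, 1/5 + 2/5*1/1) = [11/25, 3/5) <- contains code 13/25
  emit 'f', narrow to [11/25, 3/5)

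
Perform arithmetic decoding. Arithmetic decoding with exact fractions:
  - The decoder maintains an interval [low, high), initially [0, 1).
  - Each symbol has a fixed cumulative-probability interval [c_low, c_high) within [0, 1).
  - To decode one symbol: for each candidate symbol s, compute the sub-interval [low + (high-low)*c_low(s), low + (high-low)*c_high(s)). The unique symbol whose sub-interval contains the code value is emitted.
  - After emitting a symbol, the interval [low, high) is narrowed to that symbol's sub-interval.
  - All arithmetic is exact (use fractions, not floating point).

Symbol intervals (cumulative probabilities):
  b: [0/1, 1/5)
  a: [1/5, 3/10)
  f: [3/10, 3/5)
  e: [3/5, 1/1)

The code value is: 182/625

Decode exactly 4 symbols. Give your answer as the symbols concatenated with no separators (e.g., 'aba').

Step 1: interval [0/1, 1/1), width = 1/1 - 0/1 = 1/1
  'b': [0/1 + 1/1*0/1, 0/1 + 1/1*1/5) = [0/1, 1/5)
  'a': [0/1 + 1/1*1/5, 0/1 + 1/1*3/10) = [1/5, 3/10) <- contains code 182/625
  'f': [0/1 + 1/1*3/10, 0/1 + 1/1*3/5) = [3/10, 3/5)
  'e': [0/1 + 1/1*3/5, 0/1 + 1/1*1/1) = [3/5, 1/1)
  emit 'a', narrow to [1/5, 3/10)
Step 2: interval [1/5, 3/10), width = 3/10 - 1/5 = 1/10
  'b': [1/5 + 1/10*0/1, 1/5 + 1/10*1/5) = [1/5, 11/50)
  'a': [1/5 + 1/10*1/5, 1/5 + 1/10*3/10) = [11/50, 23/100)
  'f': [1/5 + 1/10*3/10, 1/5 + 1/10*3/5) = [23/100, 13/50)
  'e': [1/5 + 1/10*3/5, 1/5 + 1/10*1/1) = [13/50, 3/10) <- contains code 182/625
  emit 'e', narrow to [13/50, 3/10)
Step 3: interval [13/50, 3/10), width = 3/10 - 13/50 = 1/25
  'b': [13/50 + 1/25*0/1, 13/50 + 1/25*1/5) = [13/50, 67/250)
  'a': [13/50 + 1/25*1/5, 13/50 + 1/25*3/10) = [67/250, 34/125)
  'f': [13/50 + 1/25*3/10, 13/50 + 1/25*3/5) = [34/125, 71/250)
  'e': [13/50 + 1/25*3/5, 13/50 + 1/25*1/1) = [71/250, 3/10) <- contains code 182/625
  emit 'e', narrow to [71/250, 3/10)
Step 4: interval [71/250, 3/10), width = 3/10 - 71/250 = 2/125
  'b': [71/250 + 2/125*0/1, 71/250 + 2/125*1/5) = [71/250, 359/1250)
  'a': [71/250 + 2/125*1/5, 71/250 + 2/125*3/10) = [359/1250, 361/1250)
  'f': [71/250 + 2/125*3/10, 71/250 + 2/125*3/5) = [361/1250, 367/1250) <- contains code 182/625
  'e': [71/250 + 2/125*3/5, 71/250 + 2/125*1/1) = [367/1250, 3/10)
  emit 'f', narrow to [361/1250, 367/1250)

Answer: aeef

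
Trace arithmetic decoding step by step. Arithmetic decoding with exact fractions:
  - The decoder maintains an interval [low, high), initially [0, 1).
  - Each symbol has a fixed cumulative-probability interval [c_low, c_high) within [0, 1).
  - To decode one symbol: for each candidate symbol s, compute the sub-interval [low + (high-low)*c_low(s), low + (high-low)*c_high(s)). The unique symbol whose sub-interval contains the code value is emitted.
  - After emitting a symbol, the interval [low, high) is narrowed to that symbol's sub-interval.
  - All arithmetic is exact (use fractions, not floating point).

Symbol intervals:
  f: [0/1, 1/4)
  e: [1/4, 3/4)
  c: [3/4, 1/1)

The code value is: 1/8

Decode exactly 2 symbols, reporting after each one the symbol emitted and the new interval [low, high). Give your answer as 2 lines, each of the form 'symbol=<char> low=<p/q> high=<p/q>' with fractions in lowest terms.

Answer: symbol=f low=0/1 high=1/4
symbol=e low=1/16 high=3/16

Derivation:
Step 1: interval [0/1, 1/1), width = 1/1 - 0/1 = 1/1
  'f': [0/1 + 1/1*0/1, 0/1 + 1/1*1/4) = [0/1, 1/4) <- contains code 1/8
  'e': [0/1 + 1/1*1/4, 0/1 + 1/1*3/4) = [1/4, 3/4)
  'c': [0/1 + 1/1*3/4, 0/1 + 1/1*1/1) = [3/4, 1/1)
  emit 'f', narrow to [0/1, 1/4)
Step 2: interval [0/1, 1/4), width = 1/4 - 0/1 = 1/4
  'f': [0/1 + 1/4*0/1, 0/1 + 1/4*1/4) = [0/1, 1/16)
  'e': [0/1 + 1/4*1/4, 0/1 + 1/4*3/4) = [1/16, 3/16) <- contains code 1/8
  'c': [0/1 + 1/4*3/4, 0/1 + 1/4*1/1) = [3/16, 1/4)
  emit 'e', narrow to [1/16, 3/16)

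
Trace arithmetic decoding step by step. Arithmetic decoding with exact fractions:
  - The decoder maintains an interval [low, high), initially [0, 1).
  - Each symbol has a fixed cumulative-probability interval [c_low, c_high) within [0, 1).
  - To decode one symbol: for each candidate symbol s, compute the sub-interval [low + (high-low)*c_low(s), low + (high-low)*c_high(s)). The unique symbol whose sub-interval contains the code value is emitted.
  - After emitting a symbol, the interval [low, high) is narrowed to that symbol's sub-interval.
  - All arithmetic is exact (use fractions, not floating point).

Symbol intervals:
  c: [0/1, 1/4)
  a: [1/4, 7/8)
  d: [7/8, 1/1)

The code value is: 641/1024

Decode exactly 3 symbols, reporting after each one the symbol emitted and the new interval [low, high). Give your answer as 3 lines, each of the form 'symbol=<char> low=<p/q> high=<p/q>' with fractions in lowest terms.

Step 1: interval [0/1, 1/1), width = 1/1 - 0/1 = 1/1
  'c': [0/1 + 1/1*0/1, 0/1 + 1/1*1/4) = [0/1, 1/4)
  'a': [0/1 + 1/1*1/4, 0/1 + 1/1*7/8) = [1/4, 7/8) <- contains code 641/1024
  'd': [0/1 + 1/1*7/8, 0/1 + 1/1*1/1) = [7/8, 1/1)
  emit 'a', narrow to [1/4, 7/8)
Step 2: interval [1/4, 7/8), width = 7/8 - 1/4 = 5/8
  'c': [1/4 + 5/8*0/1, 1/4 + 5/8*1/4) = [1/4, 13/32)
  'a': [1/4 + 5/8*1/4, 1/4 + 5/8*7/8) = [13/32, 51/64) <- contains code 641/1024
  'd': [1/4 + 5/8*7/8, 1/4 + 5/8*1/1) = [51/64, 7/8)
  emit 'a', narrow to [13/32, 51/64)
Step 3: interval [13/32, 51/64), width = 51/64 - 13/32 = 25/64
  'c': [13/32 + 25/64*0/1, 13/32 + 25/64*1/4) = [13/32, 129/256)
  'a': [13/32 + 25/64*1/4, 13/32 + 25/64*7/8) = [129/256, 383/512) <- contains code 641/1024
  'd': [13/32 + 25/64*7/8, 13/32 + 25/64*1/1) = [383/512, 51/64)
  emit 'a', narrow to [129/256, 383/512)

Answer: symbol=a low=1/4 high=7/8
symbol=a low=13/32 high=51/64
symbol=a low=129/256 high=383/512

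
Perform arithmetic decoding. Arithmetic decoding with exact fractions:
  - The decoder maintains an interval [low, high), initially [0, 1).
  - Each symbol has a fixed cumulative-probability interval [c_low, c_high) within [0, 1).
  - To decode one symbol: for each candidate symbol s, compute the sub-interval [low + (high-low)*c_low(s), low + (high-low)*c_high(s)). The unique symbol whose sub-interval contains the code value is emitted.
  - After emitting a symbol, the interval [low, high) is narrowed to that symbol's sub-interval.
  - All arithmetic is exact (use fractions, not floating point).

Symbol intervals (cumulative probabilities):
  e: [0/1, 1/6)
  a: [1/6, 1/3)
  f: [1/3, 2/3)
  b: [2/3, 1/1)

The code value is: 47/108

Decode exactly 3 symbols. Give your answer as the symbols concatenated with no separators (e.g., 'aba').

Answer: fab

Derivation:
Step 1: interval [0/1, 1/1), width = 1/1 - 0/1 = 1/1
  'e': [0/1 + 1/1*0/1, 0/1 + 1/1*1/6) = [0/1, 1/6)
  'a': [0/1 + 1/1*1/6, 0/1 + 1/1*1/3) = [1/6, 1/3)
  'f': [0/1 + 1/1*1/3, 0/1 + 1/1*2/3) = [1/3, 2/3) <- contains code 47/108
  'b': [0/1 + 1/1*2/3, 0/1 + 1/1*1/1) = [2/3, 1/1)
  emit 'f', narrow to [1/3, 2/3)
Step 2: interval [1/3, 2/3), width = 2/3 - 1/3 = 1/3
  'e': [1/3 + 1/3*0/1, 1/3 + 1/3*1/6) = [1/3, 7/18)
  'a': [1/3 + 1/3*1/6, 1/3 + 1/3*1/3) = [7/18, 4/9) <- contains code 47/108
  'f': [1/3 + 1/3*1/3, 1/3 + 1/3*2/3) = [4/9, 5/9)
  'b': [1/3 + 1/3*2/3, 1/3 + 1/3*1/1) = [5/9, 2/3)
  emit 'a', narrow to [7/18, 4/9)
Step 3: interval [7/18, 4/9), width = 4/9 - 7/18 = 1/18
  'e': [7/18 + 1/18*0/1, 7/18 + 1/18*1/6) = [7/18, 43/108)
  'a': [7/18 + 1/18*1/6, 7/18 + 1/18*1/3) = [43/108, 11/27)
  'f': [7/18 + 1/18*1/3, 7/18 + 1/18*2/3) = [11/27, 23/54)
  'b': [7/18 + 1/18*2/3, 7/18 + 1/18*1/1) = [23/54, 4/9) <- contains code 47/108
  emit 'b', narrow to [23/54, 4/9)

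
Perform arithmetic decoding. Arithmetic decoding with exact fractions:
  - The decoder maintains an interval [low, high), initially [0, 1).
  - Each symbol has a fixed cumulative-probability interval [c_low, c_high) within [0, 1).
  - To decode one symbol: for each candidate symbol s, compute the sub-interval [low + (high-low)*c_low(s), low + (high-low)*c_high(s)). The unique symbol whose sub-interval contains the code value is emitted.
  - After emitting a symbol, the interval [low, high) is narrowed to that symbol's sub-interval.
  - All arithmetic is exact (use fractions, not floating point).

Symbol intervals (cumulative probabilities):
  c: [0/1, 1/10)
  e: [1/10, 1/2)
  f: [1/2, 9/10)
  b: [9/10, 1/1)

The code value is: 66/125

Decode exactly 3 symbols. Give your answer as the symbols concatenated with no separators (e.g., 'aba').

Answer: fcf

Derivation:
Step 1: interval [0/1, 1/1), width = 1/1 - 0/1 = 1/1
  'c': [0/1 + 1/1*0/1, 0/1 + 1/1*1/10) = [0/1, 1/10)
  'e': [0/1 + 1/1*1/10, 0/1 + 1/1*1/2) = [1/10, 1/2)
  'f': [0/1 + 1/1*1/2, 0/1 + 1/1*9/10) = [1/2, 9/10) <- contains code 66/125
  'b': [0/1 + 1/1*9/10, 0/1 + 1/1*1/1) = [9/10, 1/1)
  emit 'f', narrow to [1/2, 9/10)
Step 2: interval [1/2, 9/10), width = 9/10 - 1/2 = 2/5
  'c': [1/2 + 2/5*0/1, 1/2 + 2/5*1/10) = [1/2, 27/50) <- contains code 66/125
  'e': [1/2 + 2/5*1/10, 1/2 + 2/5*1/2) = [27/50, 7/10)
  'f': [1/2 + 2/5*1/2, 1/2 + 2/5*9/10) = [7/10, 43/50)
  'b': [1/2 + 2/5*9/10, 1/2 + 2/5*1/1) = [43/50, 9/10)
  emit 'c', narrow to [1/2, 27/50)
Step 3: interval [1/2, 27/50), width = 27/50 - 1/2 = 1/25
  'c': [1/2 + 1/25*0/1, 1/2 + 1/25*1/10) = [1/2, 63/125)
  'e': [1/2 + 1/25*1/10, 1/2 + 1/25*1/2) = [63/125, 13/25)
  'f': [1/2 + 1/25*1/2, 1/2 + 1/25*9/10) = [13/25, 67/125) <- contains code 66/125
  'b': [1/2 + 1/25*9/10, 1/2 + 1/25*1/1) = [67/125, 27/50)
  emit 'f', narrow to [13/25, 67/125)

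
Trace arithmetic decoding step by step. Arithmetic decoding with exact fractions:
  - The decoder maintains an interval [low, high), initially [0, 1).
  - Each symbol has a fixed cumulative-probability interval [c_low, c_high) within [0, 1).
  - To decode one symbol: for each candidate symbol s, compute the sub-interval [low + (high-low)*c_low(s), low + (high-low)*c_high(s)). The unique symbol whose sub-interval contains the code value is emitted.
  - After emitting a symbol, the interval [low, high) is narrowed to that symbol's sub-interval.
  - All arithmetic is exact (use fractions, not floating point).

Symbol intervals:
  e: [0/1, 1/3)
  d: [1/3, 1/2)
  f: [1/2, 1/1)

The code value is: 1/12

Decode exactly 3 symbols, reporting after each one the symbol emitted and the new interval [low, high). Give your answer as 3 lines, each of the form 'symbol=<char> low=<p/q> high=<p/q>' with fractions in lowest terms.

Answer: symbol=e low=0/1 high=1/3
symbol=e low=0/1 high=1/9
symbol=f low=1/18 high=1/9

Derivation:
Step 1: interval [0/1, 1/1), width = 1/1 - 0/1 = 1/1
  'e': [0/1 + 1/1*0/1, 0/1 + 1/1*1/3) = [0/1, 1/3) <- contains code 1/12
  'd': [0/1 + 1/1*1/3, 0/1 + 1/1*1/2) = [1/3, 1/2)
  'f': [0/1 + 1/1*1/2, 0/1 + 1/1*1/1) = [1/2, 1/1)
  emit 'e', narrow to [0/1, 1/3)
Step 2: interval [0/1, 1/3), width = 1/3 - 0/1 = 1/3
  'e': [0/1 + 1/3*0/1, 0/1 + 1/3*1/3) = [0/1, 1/9) <- contains code 1/12
  'd': [0/1 + 1/3*1/3, 0/1 + 1/3*1/2) = [1/9, 1/6)
  'f': [0/1 + 1/3*1/2, 0/1 + 1/3*1/1) = [1/6, 1/3)
  emit 'e', narrow to [0/1, 1/9)
Step 3: interval [0/1, 1/9), width = 1/9 - 0/1 = 1/9
  'e': [0/1 + 1/9*0/1, 0/1 + 1/9*1/3) = [0/1, 1/27)
  'd': [0/1 + 1/9*1/3, 0/1 + 1/9*1/2) = [1/27, 1/18)
  'f': [0/1 + 1/9*1/2, 0/1 + 1/9*1/1) = [1/18, 1/9) <- contains code 1/12
  emit 'f', narrow to [1/18, 1/9)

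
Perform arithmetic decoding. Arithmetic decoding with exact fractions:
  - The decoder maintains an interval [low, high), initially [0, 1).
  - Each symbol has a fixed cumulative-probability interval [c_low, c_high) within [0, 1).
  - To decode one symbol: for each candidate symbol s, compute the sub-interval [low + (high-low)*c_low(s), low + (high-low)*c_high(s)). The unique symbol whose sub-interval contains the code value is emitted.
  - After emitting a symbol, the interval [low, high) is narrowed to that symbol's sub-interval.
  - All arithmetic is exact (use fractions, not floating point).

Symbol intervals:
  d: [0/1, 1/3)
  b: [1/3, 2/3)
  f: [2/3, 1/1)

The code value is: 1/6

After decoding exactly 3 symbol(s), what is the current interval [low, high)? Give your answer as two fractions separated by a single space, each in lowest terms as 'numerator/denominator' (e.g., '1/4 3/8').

Answer: 4/27 5/27

Derivation:
Step 1: interval [0/1, 1/1), width = 1/1 - 0/1 = 1/1
  'd': [0/1 + 1/1*0/1, 0/1 + 1/1*1/3) = [0/1, 1/3) <- contains code 1/6
  'b': [0/1 + 1/1*1/3, 0/1 + 1/1*2/3) = [1/3, 2/3)
  'f': [0/1 + 1/1*2/3, 0/1 + 1/1*1/1) = [2/3, 1/1)
  emit 'd', narrow to [0/1, 1/3)
Step 2: interval [0/1, 1/3), width = 1/3 - 0/1 = 1/3
  'd': [0/1 + 1/3*0/1, 0/1 + 1/3*1/3) = [0/1, 1/9)
  'b': [0/1 + 1/3*1/3, 0/1 + 1/3*2/3) = [1/9, 2/9) <- contains code 1/6
  'f': [0/1 + 1/3*2/3, 0/1 + 1/3*1/1) = [2/9, 1/3)
  emit 'b', narrow to [1/9, 2/9)
Step 3: interval [1/9, 2/9), width = 2/9 - 1/9 = 1/9
  'd': [1/9 + 1/9*0/1, 1/9 + 1/9*1/3) = [1/9, 4/27)
  'b': [1/9 + 1/9*1/3, 1/9 + 1/9*2/3) = [4/27, 5/27) <- contains code 1/6
  'f': [1/9 + 1/9*2/3, 1/9 + 1/9*1/1) = [5/27, 2/9)
  emit 'b', narrow to [4/27, 5/27)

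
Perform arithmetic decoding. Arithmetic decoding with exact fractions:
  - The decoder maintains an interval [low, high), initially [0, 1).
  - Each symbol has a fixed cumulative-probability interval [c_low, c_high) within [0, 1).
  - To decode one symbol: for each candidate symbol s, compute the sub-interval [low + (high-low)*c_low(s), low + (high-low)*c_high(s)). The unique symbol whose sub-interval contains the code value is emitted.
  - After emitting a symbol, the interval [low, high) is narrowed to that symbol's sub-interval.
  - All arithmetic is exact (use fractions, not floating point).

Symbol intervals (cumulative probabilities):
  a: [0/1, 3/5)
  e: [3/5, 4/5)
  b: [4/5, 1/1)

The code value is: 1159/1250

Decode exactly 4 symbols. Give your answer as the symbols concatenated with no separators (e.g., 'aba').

Step 1: interval [0/1, 1/1), width = 1/1 - 0/1 = 1/1
  'a': [0/1 + 1/1*0/1, 0/1 + 1/1*3/5) = [0/1, 3/5)
  'e': [0/1 + 1/1*3/5, 0/1 + 1/1*4/5) = [3/5, 4/5)
  'b': [0/1 + 1/1*4/5, 0/1 + 1/1*1/1) = [4/5, 1/1) <- contains code 1159/1250
  emit 'b', narrow to [4/5, 1/1)
Step 2: interval [4/5, 1/1), width = 1/1 - 4/5 = 1/5
  'a': [4/5 + 1/5*0/1, 4/5 + 1/5*3/5) = [4/5, 23/25)
  'e': [4/5 + 1/5*3/5, 4/5 + 1/5*4/5) = [23/25, 24/25) <- contains code 1159/1250
  'b': [4/5 + 1/5*4/5, 4/5 + 1/5*1/1) = [24/25, 1/1)
  emit 'e', narrow to [23/25, 24/25)
Step 3: interval [23/25, 24/25), width = 24/25 - 23/25 = 1/25
  'a': [23/25 + 1/25*0/1, 23/25 + 1/25*3/5) = [23/25, 118/125) <- contains code 1159/1250
  'e': [23/25 + 1/25*3/5, 23/25 + 1/25*4/5) = [118/125, 119/125)
  'b': [23/25 + 1/25*4/5, 23/25 + 1/25*1/1) = [119/125, 24/25)
  emit 'a', narrow to [23/25, 118/125)
Step 4: interval [23/25, 118/125), width = 118/125 - 23/25 = 3/125
  'a': [23/25 + 3/125*0/1, 23/25 + 3/125*3/5) = [23/25, 584/625) <- contains code 1159/1250
  'e': [23/25 + 3/125*3/5, 23/25 + 3/125*4/5) = [584/625, 587/625)
  'b': [23/25 + 3/125*4/5, 23/25 + 3/125*1/1) = [587/625, 118/125)
  emit 'a', narrow to [23/25, 584/625)

Answer: beaa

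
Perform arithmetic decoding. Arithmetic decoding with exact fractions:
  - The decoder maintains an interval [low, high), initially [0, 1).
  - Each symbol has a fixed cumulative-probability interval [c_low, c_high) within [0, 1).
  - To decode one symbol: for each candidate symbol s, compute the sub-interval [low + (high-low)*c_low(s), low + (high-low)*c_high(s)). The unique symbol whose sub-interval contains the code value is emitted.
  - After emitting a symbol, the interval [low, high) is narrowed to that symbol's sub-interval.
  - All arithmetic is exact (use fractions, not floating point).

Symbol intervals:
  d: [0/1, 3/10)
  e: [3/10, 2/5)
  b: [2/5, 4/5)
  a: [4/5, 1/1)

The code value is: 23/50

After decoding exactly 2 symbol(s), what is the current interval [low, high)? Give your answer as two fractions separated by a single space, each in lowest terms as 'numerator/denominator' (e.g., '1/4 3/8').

Answer: 2/5 13/25

Derivation:
Step 1: interval [0/1, 1/1), width = 1/1 - 0/1 = 1/1
  'd': [0/1 + 1/1*0/1, 0/1 + 1/1*3/10) = [0/1, 3/10)
  'e': [0/1 + 1/1*3/10, 0/1 + 1/1*2/5) = [3/10, 2/5)
  'b': [0/1 + 1/1*2/5, 0/1 + 1/1*4/5) = [2/5, 4/5) <- contains code 23/50
  'a': [0/1 + 1/1*4/5, 0/1 + 1/1*1/1) = [4/5, 1/1)
  emit 'b', narrow to [2/5, 4/5)
Step 2: interval [2/5, 4/5), width = 4/5 - 2/5 = 2/5
  'd': [2/5 + 2/5*0/1, 2/5 + 2/5*3/10) = [2/5, 13/25) <- contains code 23/50
  'e': [2/5 + 2/5*3/10, 2/5 + 2/5*2/5) = [13/25, 14/25)
  'b': [2/5 + 2/5*2/5, 2/5 + 2/5*4/5) = [14/25, 18/25)
  'a': [2/5 + 2/5*4/5, 2/5 + 2/5*1/1) = [18/25, 4/5)
  emit 'd', narrow to [2/5, 13/25)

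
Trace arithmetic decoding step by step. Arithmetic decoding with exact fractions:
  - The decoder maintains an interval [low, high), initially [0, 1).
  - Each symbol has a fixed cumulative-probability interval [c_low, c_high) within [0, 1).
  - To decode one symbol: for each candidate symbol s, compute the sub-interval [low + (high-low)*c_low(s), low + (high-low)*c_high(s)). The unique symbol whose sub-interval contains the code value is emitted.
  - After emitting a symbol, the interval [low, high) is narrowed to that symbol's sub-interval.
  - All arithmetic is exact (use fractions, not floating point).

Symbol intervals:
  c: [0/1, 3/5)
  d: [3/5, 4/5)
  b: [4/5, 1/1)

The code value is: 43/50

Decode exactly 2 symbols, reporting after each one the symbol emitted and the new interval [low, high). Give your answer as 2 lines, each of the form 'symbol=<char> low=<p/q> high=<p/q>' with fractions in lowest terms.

Answer: symbol=b low=4/5 high=1/1
symbol=c low=4/5 high=23/25

Derivation:
Step 1: interval [0/1, 1/1), width = 1/1 - 0/1 = 1/1
  'c': [0/1 + 1/1*0/1, 0/1 + 1/1*3/5) = [0/1, 3/5)
  'd': [0/1 + 1/1*3/5, 0/1 + 1/1*4/5) = [3/5, 4/5)
  'b': [0/1 + 1/1*4/5, 0/1 + 1/1*1/1) = [4/5, 1/1) <- contains code 43/50
  emit 'b', narrow to [4/5, 1/1)
Step 2: interval [4/5, 1/1), width = 1/1 - 4/5 = 1/5
  'c': [4/5 + 1/5*0/1, 4/5 + 1/5*3/5) = [4/5, 23/25) <- contains code 43/50
  'd': [4/5 + 1/5*3/5, 4/5 + 1/5*4/5) = [23/25, 24/25)
  'b': [4/5 + 1/5*4/5, 4/5 + 1/5*1/1) = [24/25, 1/1)
  emit 'c', narrow to [4/5, 23/25)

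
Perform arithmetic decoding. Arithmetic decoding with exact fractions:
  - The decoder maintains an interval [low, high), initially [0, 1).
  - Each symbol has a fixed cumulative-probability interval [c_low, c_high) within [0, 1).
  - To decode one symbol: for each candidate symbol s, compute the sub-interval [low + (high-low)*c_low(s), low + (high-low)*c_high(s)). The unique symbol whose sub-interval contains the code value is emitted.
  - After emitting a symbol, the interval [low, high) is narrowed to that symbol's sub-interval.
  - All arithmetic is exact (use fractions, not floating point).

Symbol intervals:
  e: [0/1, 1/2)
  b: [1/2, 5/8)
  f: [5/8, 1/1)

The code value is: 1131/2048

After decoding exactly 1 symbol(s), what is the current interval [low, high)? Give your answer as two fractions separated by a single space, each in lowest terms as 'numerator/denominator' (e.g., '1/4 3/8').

Answer: 1/2 5/8

Derivation:
Step 1: interval [0/1, 1/1), width = 1/1 - 0/1 = 1/1
  'e': [0/1 + 1/1*0/1, 0/1 + 1/1*1/2) = [0/1, 1/2)
  'b': [0/1 + 1/1*1/2, 0/1 + 1/1*5/8) = [1/2, 5/8) <- contains code 1131/2048
  'f': [0/1 + 1/1*5/8, 0/1 + 1/1*1/1) = [5/8, 1/1)
  emit 'b', narrow to [1/2, 5/8)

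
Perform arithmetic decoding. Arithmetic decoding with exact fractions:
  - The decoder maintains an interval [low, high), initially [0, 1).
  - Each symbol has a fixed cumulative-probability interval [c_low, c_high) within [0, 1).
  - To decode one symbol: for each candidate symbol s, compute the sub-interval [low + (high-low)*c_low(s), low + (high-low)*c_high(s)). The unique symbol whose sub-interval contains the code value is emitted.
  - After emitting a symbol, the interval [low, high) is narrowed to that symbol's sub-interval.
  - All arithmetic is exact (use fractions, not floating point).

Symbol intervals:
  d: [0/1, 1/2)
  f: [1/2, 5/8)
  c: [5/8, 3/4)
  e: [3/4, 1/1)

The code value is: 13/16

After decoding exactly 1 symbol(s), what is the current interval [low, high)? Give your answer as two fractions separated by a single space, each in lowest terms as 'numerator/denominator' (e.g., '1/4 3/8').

Answer: 3/4 1/1

Derivation:
Step 1: interval [0/1, 1/1), width = 1/1 - 0/1 = 1/1
  'd': [0/1 + 1/1*0/1, 0/1 + 1/1*1/2) = [0/1, 1/2)
  'f': [0/1 + 1/1*1/2, 0/1 + 1/1*5/8) = [1/2, 5/8)
  'c': [0/1 + 1/1*5/8, 0/1 + 1/1*3/4) = [5/8, 3/4)
  'e': [0/1 + 1/1*3/4, 0/1 + 1/1*1/1) = [3/4, 1/1) <- contains code 13/16
  emit 'e', narrow to [3/4, 1/1)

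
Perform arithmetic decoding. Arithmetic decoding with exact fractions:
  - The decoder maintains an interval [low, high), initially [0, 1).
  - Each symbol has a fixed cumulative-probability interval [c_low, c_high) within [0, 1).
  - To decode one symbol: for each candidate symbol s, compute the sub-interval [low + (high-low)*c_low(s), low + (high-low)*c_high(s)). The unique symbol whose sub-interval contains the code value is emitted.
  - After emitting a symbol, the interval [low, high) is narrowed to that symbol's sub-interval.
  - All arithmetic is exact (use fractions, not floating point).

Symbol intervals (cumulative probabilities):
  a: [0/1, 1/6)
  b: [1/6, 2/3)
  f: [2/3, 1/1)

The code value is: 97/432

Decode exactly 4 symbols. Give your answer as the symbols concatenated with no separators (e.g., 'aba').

Step 1: interval [0/1, 1/1), width = 1/1 - 0/1 = 1/1
  'a': [0/1 + 1/1*0/1, 0/1 + 1/1*1/6) = [0/1, 1/6)
  'b': [0/1 + 1/1*1/6, 0/1 + 1/1*2/3) = [1/6, 2/3) <- contains code 97/432
  'f': [0/1 + 1/1*2/3, 0/1 + 1/1*1/1) = [2/3, 1/1)
  emit 'b', narrow to [1/6, 2/3)
Step 2: interval [1/6, 2/3), width = 2/3 - 1/6 = 1/2
  'a': [1/6 + 1/2*0/1, 1/6 + 1/2*1/6) = [1/6, 1/4) <- contains code 97/432
  'b': [1/6 + 1/2*1/6, 1/6 + 1/2*2/3) = [1/4, 1/2)
  'f': [1/6 + 1/2*2/3, 1/6 + 1/2*1/1) = [1/2, 2/3)
  emit 'a', narrow to [1/6, 1/4)
Step 3: interval [1/6, 1/4), width = 1/4 - 1/6 = 1/12
  'a': [1/6 + 1/12*0/1, 1/6 + 1/12*1/6) = [1/6, 13/72)
  'b': [1/6 + 1/12*1/6, 1/6 + 1/12*2/3) = [13/72, 2/9)
  'f': [1/6 + 1/12*2/3, 1/6 + 1/12*1/1) = [2/9, 1/4) <- contains code 97/432
  emit 'f', narrow to [2/9, 1/4)
Step 4: interval [2/9, 1/4), width = 1/4 - 2/9 = 1/36
  'a': [2/9 + 1/36*0/1, 2/9 + 1/36*1/6) = [2/9, 49/216) <- contains code 97/432
  'b': [2/9 + 1/36*1/6, 2/9 + 1/36*2/3) = [49/216, 13/54)
  'f': [2/9 + 1/36*2/3, 2/9 + 1/36*1/1) = [13/54, 1/4)
  emit 'a', narrow to [2/9, 49/216)

Answer: bafa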